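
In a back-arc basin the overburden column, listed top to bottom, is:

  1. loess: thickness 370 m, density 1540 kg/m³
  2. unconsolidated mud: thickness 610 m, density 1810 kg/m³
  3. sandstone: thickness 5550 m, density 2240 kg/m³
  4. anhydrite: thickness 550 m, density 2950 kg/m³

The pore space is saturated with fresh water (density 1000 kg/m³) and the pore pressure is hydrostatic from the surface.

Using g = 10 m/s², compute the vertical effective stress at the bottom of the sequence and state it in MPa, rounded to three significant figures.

86.5 MPa

Overburden (lithostatic) stress σ_v:
loess: 1540 kg/m³ × 10 m/s² × 370 m = 5.698×10^6 Pa = 5.698 MPa
unconsolidated mud: 1810 kg/m³ × 10 m/s² × 610 m = 1.104×10^7 Pa = 11.04 MPa
sandstone: 2240 kg/m³ × 10 m/s² × 5550 m = 1.243×10^8 Pa = 124.3 MPa
anhydrite: 2950 kg/m³ × 10 m/s² × 550 m = 1.623×10^7 Pa = 16.23 MPa
Total = 5.698 + 11.04 + 124.3 + 16.23 = 157.28 MPa
Pore pressure P_p = 1000 kg/m³ × 10 m/s² × 7080 m = 7.080×10^7 Pa = 70.80 MPa
Effective stress σ' = σ_v − P_p = 157.3 − 70.80 = 86.484 MPa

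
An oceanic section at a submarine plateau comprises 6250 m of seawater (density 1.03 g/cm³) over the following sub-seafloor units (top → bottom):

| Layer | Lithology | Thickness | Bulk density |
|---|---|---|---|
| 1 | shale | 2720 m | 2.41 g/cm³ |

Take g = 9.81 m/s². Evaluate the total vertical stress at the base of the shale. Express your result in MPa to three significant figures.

seawater: 1030 kg/m³ × 9.81 m/s² × 6250 m = 6.315×10^7 Pa = 63.15 MPa
shale: 2410 kg/m³ × 9.81 m/s² × 2720 m = 6.431×10^7 Pa = 64.31 MPa
Total = 63.15 + 64.31 = 127.46 MPa

127 MPa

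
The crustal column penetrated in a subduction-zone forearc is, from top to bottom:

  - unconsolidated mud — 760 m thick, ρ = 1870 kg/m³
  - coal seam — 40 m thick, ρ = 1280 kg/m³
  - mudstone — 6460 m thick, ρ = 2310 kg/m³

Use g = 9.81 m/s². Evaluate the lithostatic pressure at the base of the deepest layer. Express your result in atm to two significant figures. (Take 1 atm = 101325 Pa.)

1600 atm

unconsolidated mud: 1870 kg/m³ × 9.81 m/s² × 760 m = 1.394×10^7 Pa = 137.6 atm
coal seam: 1280 kg/m³ × 9.81 m/s² × 40 m = 5.023×10^5 Pa = 4.957 atm
mudstone: 2310 kg/m³ × 9.81 m/s² × 6460 m = 1.464×10^8 Pa = 1445 atm
Total = 137.6 + 4.957 + 1445 = 1587.3 atm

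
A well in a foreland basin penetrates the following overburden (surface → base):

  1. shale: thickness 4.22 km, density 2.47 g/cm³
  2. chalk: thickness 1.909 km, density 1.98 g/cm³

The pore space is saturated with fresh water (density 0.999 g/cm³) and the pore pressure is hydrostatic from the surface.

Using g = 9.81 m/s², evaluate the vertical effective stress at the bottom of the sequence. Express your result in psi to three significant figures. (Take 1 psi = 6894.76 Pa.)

11500 psi

Overburden (lithostatic) stress σ_v:
shale: 2470 kg/m³ × 9.81 m/s² × 4220 m = 1.023×10^8 Pa = 102.3 MPa
chalk: 1980 kg/m³ × 9.81 m/s² × 1909 m = 3.708×10^7 Pa = 37.08 MPa
Total = 102.3 + 37.08 = 139.33 MPa
Pore pressure P_p = 999 kg/m³ × 9.81 m/s² × 6129 m = 6.007×10^7 Pa = 60.07 MPa
Effective stress σ' = σ_v − P_p = 139.3 − 60.07 = 79.268 MPa = 11497 psi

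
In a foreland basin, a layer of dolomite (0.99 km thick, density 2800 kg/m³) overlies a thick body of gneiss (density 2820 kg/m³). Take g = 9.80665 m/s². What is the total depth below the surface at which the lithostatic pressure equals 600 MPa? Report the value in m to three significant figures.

21700 m

Pressure at base of upper layers: 2800×9.80665×990 = 2.718×10^7 Pa = 27.18 MPa
Remaining pressure to be supplied by gneiss: 6.000×10^8 − 2.718×10^7 = 5.728×10^8 Pa
Additional depth in gneiss = 5.728×10^8 Pa / (2820 kg/m³ × 9.80665 m/s²) = 20713 m
Total depth = 990 m + 20713 m = 21703 m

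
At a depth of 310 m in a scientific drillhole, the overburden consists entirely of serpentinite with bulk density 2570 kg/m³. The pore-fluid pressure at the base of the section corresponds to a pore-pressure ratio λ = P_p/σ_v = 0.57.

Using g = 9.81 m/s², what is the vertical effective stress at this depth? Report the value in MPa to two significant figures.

Overburden (lithostatic) stress σ_v:
serpentinite: 2570 kg/m³ × 9.81 m/s² × 310 m = 7.816×10^6 Pa = 7.816 MPa
Pore pressure P_p = λ·σ_v = 0.57 × 7.816 MPa = 4.455 MPa
Effective stress σ' = σ_v − P_p = 7.816 − 4.455 = 3.3607 MPa

3.4 MPa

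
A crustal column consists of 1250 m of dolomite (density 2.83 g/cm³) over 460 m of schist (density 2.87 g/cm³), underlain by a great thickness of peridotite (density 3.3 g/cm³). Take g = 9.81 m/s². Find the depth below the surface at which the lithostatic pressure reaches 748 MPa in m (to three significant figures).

Pressure at base of upper layers: 2830×9.81×1250 + 2870×9.81×460 = 4.765×10^7 Pa = 47.65 MPa
Remaining pressure to be supplied by peridotite: 7.480×10^8 − 4.765×10^7 = 7.003×10^8 Pa
Additional depth in peridotite = 7.003×10^8 Pa / (3300 kg/m³ × 9.81 m/s²) = 21634 m
Total depth = 1710 m + 21634 m = 23344 m

23300 m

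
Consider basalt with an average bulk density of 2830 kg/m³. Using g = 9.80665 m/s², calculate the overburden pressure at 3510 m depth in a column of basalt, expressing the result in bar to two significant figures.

970 bar

basalt: 2830 kg/m³ × 9.80665 m/s² × 3510 m = 9.741×10^7 Pa = 974.1 bar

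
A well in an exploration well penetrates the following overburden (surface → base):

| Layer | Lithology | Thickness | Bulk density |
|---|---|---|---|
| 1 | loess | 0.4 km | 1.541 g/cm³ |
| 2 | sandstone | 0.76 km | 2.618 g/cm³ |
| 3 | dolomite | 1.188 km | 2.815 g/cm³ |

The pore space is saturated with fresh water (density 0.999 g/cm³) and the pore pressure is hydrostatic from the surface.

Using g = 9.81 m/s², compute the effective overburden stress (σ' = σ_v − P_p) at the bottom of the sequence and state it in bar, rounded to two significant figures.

Overburden (lithostatic) stress σ_v:
loess: 1541 kg/m³ × 9.81 m/s² × 400 m = 6.047×10^6 Pa = 6.047 MPa
sandstone: 2618 kg/m³ × 9.81 m/s² × 760 m = 1.952×10^7 Pa = 19.52 MPa
dolomite: 2815 kg/m³ × 9.81 m/s² × 1188 m = 3.281×10^7 Pa = 32.81 MPa
Total = 6.047 + 19.52 + 32.81 = 58.372 MPa
Pore pressure P_p = 999 kg/m³ × 9.81 m/s² × 2348 m = 2.301×10^7 Pa = 23.01 MPa
Effective stress σ' = σ_v − P_p = 58.37 − 23.01 = 35.362 MPa = 353.62 bar

350 bar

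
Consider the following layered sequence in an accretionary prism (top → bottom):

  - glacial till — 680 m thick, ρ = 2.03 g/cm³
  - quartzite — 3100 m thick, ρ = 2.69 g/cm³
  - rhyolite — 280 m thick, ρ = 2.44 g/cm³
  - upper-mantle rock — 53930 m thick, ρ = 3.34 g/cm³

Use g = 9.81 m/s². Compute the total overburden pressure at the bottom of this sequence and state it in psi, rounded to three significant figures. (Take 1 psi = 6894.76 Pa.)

271000 psi

glacial till: 2030 kg/m³ × 9.81 m/s² × 680 m = 1.354×10^7 Pa = 1964 psi
quartzite: 2690 kg/m³ × 9.81 m/s² × 3100 m = 8.181×10^7 Pa = 11865 psi
rhyolite: 2440 kg/m³ × 9.81 m/s² × 280 m = 6.702×10^6 Pa = 972.1 psi
upper-mantle rock: 3340 kg/m³ × 9.81 m/s² × 53930 m = 1.767×10^9 Pa = 2.563×10^5 psi
Total = 1964 + 11865 + 972.1 + 2.563×10^5 = 2.7109×10^5 psi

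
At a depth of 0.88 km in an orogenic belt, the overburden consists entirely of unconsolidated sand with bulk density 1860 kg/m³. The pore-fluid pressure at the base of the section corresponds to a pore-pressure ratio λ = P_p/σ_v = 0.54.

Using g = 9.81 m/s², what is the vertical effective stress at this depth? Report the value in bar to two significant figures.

74 bar

Overburden (lithostatic) stress σ_v:
unconsolidated sand: 1860 kg/m³ × 9.81 m/s² × 880 m = 1.606×10^7 Pa = 16.06 MPa
Pore pressure P_p = λ·σ_v = 0.54 × 16.06 MPa = 8.671 MPa
Effective stress σ' = σ_v − P_p = 16.06 − 8.671 = 7.3862 MPa = 73.862 bar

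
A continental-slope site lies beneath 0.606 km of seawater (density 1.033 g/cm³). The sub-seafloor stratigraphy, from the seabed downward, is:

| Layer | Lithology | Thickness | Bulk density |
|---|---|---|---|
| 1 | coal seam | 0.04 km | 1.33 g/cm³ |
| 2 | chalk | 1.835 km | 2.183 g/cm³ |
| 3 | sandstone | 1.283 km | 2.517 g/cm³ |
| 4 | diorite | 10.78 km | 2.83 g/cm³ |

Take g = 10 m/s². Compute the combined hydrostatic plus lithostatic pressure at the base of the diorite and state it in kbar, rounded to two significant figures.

seawater: 1033 kg/m³ × 10 m/s² × 606 m = 6.260×10^6 Pa = 0.06260 kbar
coal seam: 1330 kg/m³ × 10 m/s² × 40 m = 5.320×10^5 Pa = 5.320×10^-3 kbar
chalk: 2183 kg/m³ × 10 m/s² × 1835 m = 4.006×10^7 Pa = 0.4006 kbar
sandstone: 2517 kg/m³ × 10 m/s² × 1283 m = 3.229×10^7 Pa = 0.3229 kbar
diorite: 2830 kg/m³ × 10 m/s² × 10780 m = 3.051×10^8 Pa = 3.051 kbar
Total = 0.06260 + 5.320×10^-3 + 0.4006 + 0.3229 + 3.051 = 3.8422 kbar

3.8 kbar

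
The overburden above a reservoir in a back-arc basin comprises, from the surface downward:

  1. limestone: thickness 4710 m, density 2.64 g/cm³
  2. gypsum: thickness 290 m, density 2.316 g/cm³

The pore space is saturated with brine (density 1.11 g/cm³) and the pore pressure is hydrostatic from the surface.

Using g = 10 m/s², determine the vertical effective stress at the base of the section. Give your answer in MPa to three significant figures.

75.6 MPa

Overburden (lithostatic) stress σ_v:
limestone: 2640 kg/m³ × 10 m/s² × 4710 m = 1.243×10^8 Pa = 124.3 MPa
gypsum: 2316 kg/m³ × 10 m/s² × 290 m = 6.716×10^6 Pa = 6.716 MPa
Total = 124.3 + 6.716 = 131.06 MPa
Pore pressure P_p = 1110 kg/m³ × 10 m/s² × 5000 m = 5.550×10^7 Pa = 55.50 MPa
Effective stress σ' = σ_v − P_p = 131.1 − 55.50 = 75.560 MPa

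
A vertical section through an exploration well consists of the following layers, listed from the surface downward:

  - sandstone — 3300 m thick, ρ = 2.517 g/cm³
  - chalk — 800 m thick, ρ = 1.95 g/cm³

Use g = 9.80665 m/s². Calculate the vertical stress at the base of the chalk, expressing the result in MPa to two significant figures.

97 MPa

sandstone: 2517 kg/m³ × 9.80665 m/s² × 3300 m = 8.146×10^7 Pa = 81.46 MPa
chalk: 1950 kg/m³ × 9.80665 m/s² × 800 m = 1.530×10^7 Pa = 15.30 MPa
Total = 81.46 + 15.30 = 96.753 MPa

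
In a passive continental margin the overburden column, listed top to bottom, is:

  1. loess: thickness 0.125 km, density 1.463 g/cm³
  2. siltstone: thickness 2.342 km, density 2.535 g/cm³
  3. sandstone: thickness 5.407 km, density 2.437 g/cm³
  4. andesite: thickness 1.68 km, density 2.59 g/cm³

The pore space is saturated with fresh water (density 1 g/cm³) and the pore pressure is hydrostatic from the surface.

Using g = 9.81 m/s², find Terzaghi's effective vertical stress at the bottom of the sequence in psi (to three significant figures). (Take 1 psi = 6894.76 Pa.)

20100 psi

Overburden (lithostatic) stress σ_v:
loess: 1463 kg/m³ × 9.81 m/s² × 125 m = 1.794×10^6 Pa = 1.794 MPa
siltstone: 2535 kg/m³ × 9.81 m/s² × 2342 m = 5.824×10^7 Pa = 58.24 MPa
sandstone: 2437 kg/m³ × 9.81 m/s² × 5407 m = 1.293×10^8 Pa = 129.3 MPa
andesite: 2590 kg/m³ × 9.81 m/s² × 1680 m = 4.269×10^7 Pa = 42.69 MPa
Total = 1.794 + 58.24 + 129.3 + 42.69 = 231.99 MPa
Pore pressure P_p = 1000 kg/m³ × 9.81 m/s² × 9554 m = 9.372×10^7 Pa = 93.72 MPa
Effective stress σ' = σ_v − P_p = 232.0 − 93.72 = 138.26 MPa = 20053 psi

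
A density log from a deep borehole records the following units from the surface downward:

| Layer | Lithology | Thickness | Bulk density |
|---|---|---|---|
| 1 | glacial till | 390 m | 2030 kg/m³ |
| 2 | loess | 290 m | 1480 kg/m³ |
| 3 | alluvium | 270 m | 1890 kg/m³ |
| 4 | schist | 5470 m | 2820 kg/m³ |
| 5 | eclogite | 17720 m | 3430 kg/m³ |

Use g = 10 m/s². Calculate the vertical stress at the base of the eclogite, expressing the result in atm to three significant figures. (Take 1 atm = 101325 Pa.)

glacial till: 2030 kg/m³ × 10 m/s² × 390 m = 7.917×10^6 Pa = 78.13 atm
loess: 1480 kg/m³ × 10 m/s² × 290 m = 4.292×10^6 Pa = 42.36 atm
alluvium: 1890 kg/m³ × 10 m/s² × 270 m = 5.103×10^6 Pa = 50.36 atm
schist: 2820 kg/m³ × 10 m/s² × 5470 m = 1.543×10^8 Pa = 1522 atm
eclogite: 3430 kg/m³ × 10 m/s² × 17720 m = 6.078×10^8 Pa = 5998 atm
Total = 78.13 + 42.36 + 50.36 + 1522 + 5998 = 7691.7 atm

7690 atm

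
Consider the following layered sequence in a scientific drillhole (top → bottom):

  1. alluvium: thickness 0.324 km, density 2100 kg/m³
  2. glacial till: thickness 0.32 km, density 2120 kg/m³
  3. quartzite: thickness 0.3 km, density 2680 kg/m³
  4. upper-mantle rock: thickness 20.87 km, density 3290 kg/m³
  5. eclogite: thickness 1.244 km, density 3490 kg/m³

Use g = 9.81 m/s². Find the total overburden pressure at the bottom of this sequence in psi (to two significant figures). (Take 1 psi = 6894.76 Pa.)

110000 psi

alluvium: 2100 kg/m³ × 9.81 m/s² × 324 m = 6.675×10^6 Pa = 968.1 psi
glacial till: 2120 kg/m³ × 9.81 m/s² × 320 m = 6.655×10^6 Pa = 965.2 psi
quartzite: 2680 kg/m³ × 9.81 m/s² × 300 m = 7.887×10^6 Pa = 1144 psi
upper-mantle rock: 3290 kg/m³ × 9.81 m/s² × 20870 m = 6.736×10^8 Pa = 97694 psi
eclogite: 3490 kg/m³ × 9.81 m/s² × 1244 m = 4.259×10^7 Pa = 6177 psi
Total = 968.1 + 965.2 + 1144 + 97694 + 6177 = 1.0695×10^5 psi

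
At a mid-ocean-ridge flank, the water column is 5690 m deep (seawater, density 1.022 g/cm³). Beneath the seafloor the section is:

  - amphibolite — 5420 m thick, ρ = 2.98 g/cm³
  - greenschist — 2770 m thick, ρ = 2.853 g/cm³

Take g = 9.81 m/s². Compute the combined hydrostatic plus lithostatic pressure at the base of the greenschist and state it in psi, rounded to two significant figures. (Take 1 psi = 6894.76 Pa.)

seawater: 1022 kg/m³ × 9.81 m/s² × 5690 m = 5.705×10^7 Pa = 8274 psi
amphibolite: 2980 kg/m³ × 9.81 m/s² × 5420 m = 1.584×10^8 Pa = 22981 psi
greenschist: 2853 kg/m³ × 9.81 m/s² × 2770 m = 7.753×10^7 Pa = 11244 psi
Total = 8274 + 22981 + 11244 = 42499 psi

42000 psi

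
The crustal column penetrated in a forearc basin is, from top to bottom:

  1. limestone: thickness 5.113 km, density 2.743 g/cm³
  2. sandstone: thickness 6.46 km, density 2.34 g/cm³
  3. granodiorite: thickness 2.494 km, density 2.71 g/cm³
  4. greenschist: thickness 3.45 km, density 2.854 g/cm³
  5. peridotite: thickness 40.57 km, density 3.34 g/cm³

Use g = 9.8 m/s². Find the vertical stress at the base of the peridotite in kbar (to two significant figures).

18 kbar

limestone: 2743 kg/m³ × 9.8 m/s² × 5113 m = 1.374×10^8 Pa = 1.374 kbar
sandstone: 2340 kg/m³ × 9.8 m/s² × 6460 m = 1.481×10^8 Pa = 1.481 kbar
granodiorite: 2710 kg/m³ × 9.8 m/s² × 2494 m = 6.624×10^7 Pa = 0.6624 kbar
greenschist: 2854 kg/m³ × 9.8 m/s² × 3450 m = 9.649×10^7 Pa = 0.9649 kbar
peridotite: 3340 kg/m³ × 9.8 m/s² × 40570 m = 1.328×10^9 Pa = 13.28 kbar
Total = 1.374 + 1.481 + 0.6624 + 0.9649 + 13.28 = 17.763 kbar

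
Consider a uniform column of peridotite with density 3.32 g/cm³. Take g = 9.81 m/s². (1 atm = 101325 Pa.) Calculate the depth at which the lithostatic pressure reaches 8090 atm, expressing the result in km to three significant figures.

h = P/(ρg) = 8090 atm / (3320 kg/m³ × 9.81 m/s²) = 8.197×10^8 Pa / 32569 Pa/m = 25169 m
= 25.169 km

25.2 km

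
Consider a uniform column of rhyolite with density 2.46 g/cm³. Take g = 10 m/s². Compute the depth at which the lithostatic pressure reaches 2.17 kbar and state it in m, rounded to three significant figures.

8820 m

h = P/(ρg) = 2.17 kbar / (2460 kg/m³ × 10 m/s²) = 2.170×10^8 Pa / 24600 Pa/m = 8821.1 m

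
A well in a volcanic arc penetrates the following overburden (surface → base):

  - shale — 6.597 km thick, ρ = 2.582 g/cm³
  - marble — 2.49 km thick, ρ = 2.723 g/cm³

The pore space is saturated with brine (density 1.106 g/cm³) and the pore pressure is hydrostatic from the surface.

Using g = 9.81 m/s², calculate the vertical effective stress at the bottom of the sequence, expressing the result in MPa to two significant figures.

Overburden (lithostatic) stress σ_v:
shale: 2582 kg/m³ × 9.81 m/s² × 6597 m = 1.671×10^8 Pa = 167.1 MPa
marble: 2723 kg/m³ × 9.81 m/s² × 2490 m = 6.651×10^7 Pa = 66.51 MPa
Total = 167.1 + 66.51 = 233.61 MPa
Pore pressure P_p = 1106 kg/m³ × 9.81 m/s² × 9087 m = 9.859×10^7 Pa = 98.59 MPa
Effective stress σ' = σ_v − P_p = 233.6 − 98.59 = 135.02 MPa

140 MPa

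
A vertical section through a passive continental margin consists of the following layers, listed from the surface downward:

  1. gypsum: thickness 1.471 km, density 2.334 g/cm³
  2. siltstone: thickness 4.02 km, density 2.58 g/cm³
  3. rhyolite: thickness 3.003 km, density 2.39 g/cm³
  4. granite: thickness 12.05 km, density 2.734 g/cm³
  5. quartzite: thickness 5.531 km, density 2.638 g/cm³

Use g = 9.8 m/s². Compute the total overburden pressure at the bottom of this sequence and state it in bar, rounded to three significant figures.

gypsum: 2334 kg/m³ × 9.8 m/s² × 1471 m = 3.365×10^7 Pa = 336.5 bar
siltstone: 2580 kg/m³ × 9.8 m/s² × 4020 m = 1.016×10^8 Pa = 1016 bar
rhyolite: 2390 kg/m³ × 9.8 m/s² × 3003 m = 7.034×10^7 Pa = 703.4 bar
granite: 2734 kg/m³ × 9.8 m/s² × 12050 m = 3.229×10^8 Pa = 3229 bar
quartzite: 2638 kg/m³ × 9.8 m/s² × 5531 m = 1.430×10^8 Pa = 1430 bar
Total = 336.5 + 1016 + 703.4 + 3229 + 1430 = 6714.7 bar

6710 bar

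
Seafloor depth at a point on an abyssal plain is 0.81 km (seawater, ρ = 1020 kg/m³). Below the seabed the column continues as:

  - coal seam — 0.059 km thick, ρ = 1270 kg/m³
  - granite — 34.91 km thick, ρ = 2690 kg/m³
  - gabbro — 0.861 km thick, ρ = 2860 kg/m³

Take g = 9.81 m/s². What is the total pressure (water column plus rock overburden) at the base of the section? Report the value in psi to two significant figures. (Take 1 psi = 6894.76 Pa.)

140000 psi

seawater: 1020 kg/m³ × 9.81 m/s² × 810 m = 8.105×10^6 Pa = 1176 psi
coal seam: 1270 kg/m³ × 9.81 m/s² × 59 m = 7.351×10^5 Pa = 106.6 psi
granite: 2690 kg/m³ × 9.81 m/s² × 34910 m = 9.212×10^8 Pa = 1.336×10^5 psi
gabbro: 2860 kg/m³ × 9.81 m/s² × 861 m = 2.416×10^7 Pa = 3504 psi
Total = 1176 + 106.6 + 1.336×10^5 + 3504 = 1.3840×10^5 psi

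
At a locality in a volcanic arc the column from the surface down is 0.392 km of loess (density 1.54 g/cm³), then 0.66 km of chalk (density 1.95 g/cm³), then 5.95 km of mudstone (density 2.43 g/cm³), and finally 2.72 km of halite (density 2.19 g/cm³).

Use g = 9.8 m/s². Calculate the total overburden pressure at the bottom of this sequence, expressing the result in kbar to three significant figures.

loess: 1540 kg/m³ × 9.8 m/s² × 392 m = 5.916×10^6 Pa = 0.05916 kbar
chalk: 1950 kg/m³ × 9.8 m/s² × 660 m = 1.261×10^7 Pa = 0.1261 kbar
mudstone: 2430 kg/m³ × 9.8 m/s² × 5950 m = 1.417×10^8 Pa = 1.417 kbar
halite: 2190 kg/m³ × 9.8 m/s² × 2720 m = 5.838×10^7 Pa = 0.5838 kbar
Total = 0.05916 + 0.1261 + 1.417 + 0.5838 = 2.1860 kbar

2.19 kbar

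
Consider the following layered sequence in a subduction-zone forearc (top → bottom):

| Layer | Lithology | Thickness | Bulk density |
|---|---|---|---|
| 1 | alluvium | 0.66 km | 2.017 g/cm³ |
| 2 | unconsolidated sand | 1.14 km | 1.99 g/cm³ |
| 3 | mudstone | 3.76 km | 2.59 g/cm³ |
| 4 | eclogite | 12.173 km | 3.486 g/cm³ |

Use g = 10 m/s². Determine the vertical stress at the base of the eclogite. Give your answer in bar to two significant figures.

alluvium: 2017 kg/m³ × 10 m/s² × 660 m = 1.331×10^7 Pa = 133.1 bar
unconsolidated sand: 1990 kg/m³ × 10 m/s² × 1140 m = 2.269×10^7 Pa = 226.9 bar
mudstone: 2590 kg/m³ × 10 m/s² × 3760 m = 9.738×10^7 Pa = 973.8 bar
eclogite: 3486 kg/m³ × 10 m/s² × 12173 m = 4.244×10^8 Pa = 4244 bar
Total = 133.1 + 226.9 + 973.8 + 4244 = 5577.3 bar

5600 bar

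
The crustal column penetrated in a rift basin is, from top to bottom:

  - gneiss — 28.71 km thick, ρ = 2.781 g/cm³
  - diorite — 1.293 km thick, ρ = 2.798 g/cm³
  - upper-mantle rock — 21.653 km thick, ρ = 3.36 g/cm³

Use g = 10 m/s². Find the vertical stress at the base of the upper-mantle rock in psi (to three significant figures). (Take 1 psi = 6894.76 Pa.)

227000 psi

gneiss: 2781 kg/m³ × 10 m/s² × 28710 m = 7.984×10^8 Pa = 1.158×10^5 psi
diorite: 2798 kg/m³ × 10 m/s² × 1293 m = 3.618×10^7 Pa = 5247 psi
upper-mantle rock: 3360 kg/m³ × 10 m/s² × 21653 m = 7.275×10^8 Pa = 1.055×10^5 psi
Total = 1.158×10^5 + 5247 + 1.055×10^5 = 2.2657×10^5 psi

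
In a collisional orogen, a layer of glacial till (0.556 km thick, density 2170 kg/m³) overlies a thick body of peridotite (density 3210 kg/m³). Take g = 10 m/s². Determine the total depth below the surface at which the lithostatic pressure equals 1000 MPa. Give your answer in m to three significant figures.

Pressure at base of upper layers: 2170×10×556 = 1.207×10^7 Pa = 12.07 MPa
Remaining pressure to be supplied by peridotite: 1.000×10^9 − 1.207×10^7 = 9.879×10^8 Pa
Additional depth in peridotite = 9.879×10^8 Pa / (3210 kg/m³ × 10 m/s²) = 30777 m
Total depth = 556 m + 30777 m = 31333 m

31300 m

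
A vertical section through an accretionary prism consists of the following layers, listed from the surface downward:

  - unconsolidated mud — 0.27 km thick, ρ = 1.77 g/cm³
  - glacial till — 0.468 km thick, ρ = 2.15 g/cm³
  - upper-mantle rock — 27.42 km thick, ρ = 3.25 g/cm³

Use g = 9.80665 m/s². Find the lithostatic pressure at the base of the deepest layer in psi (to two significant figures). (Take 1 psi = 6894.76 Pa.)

unconsolidated mud: 1770 kg/m³ × 9.80665 m/s² × 270 m = 4.687×10^6 Pa = 679.7 psi
glacial till: 2150 kg/m³ × 9.80665 m/s² × 468 m = 9.867×10^6 Pa = 1431 psi
upper-mantle rock: 3250 kg/m³ × 9.80665 m/s² × 27420 m = 8.739×10^8 Pa = 1.268×10^5 psi
Total = 679.7 + 1431 + 1.268×10^5 = 1.2886×10^5 psi

130000 psi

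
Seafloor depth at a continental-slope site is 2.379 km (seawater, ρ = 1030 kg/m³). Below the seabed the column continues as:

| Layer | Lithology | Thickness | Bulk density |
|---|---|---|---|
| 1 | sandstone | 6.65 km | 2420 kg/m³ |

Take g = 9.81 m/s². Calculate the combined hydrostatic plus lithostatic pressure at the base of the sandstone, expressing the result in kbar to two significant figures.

1.8 kbar

seawater: 1030 kg/m³ × 9.81 m/s² × 2379 m = 2.404×10^7 Pa = 0.2404 kbar
sandstone: 2420 kg/m³ × 9.81 m/s² × 6650 m = 1.579×10^8 Pa = 1.579 kbar
Total = 0.2404 + 1.579 = 1.8191 kbar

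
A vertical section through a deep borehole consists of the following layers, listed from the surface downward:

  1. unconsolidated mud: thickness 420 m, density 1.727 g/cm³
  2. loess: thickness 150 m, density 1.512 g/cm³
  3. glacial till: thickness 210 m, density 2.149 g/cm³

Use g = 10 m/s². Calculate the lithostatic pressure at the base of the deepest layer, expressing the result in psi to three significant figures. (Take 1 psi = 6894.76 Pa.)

unconsolidated mud: 1727 kg/m³ × 10 m/s² × 420 m = 7.253×10^6 Pa = 1052 psi
loess: 1512 kg/m³ × 10 m/s² × 150 m = 2.268×10^6 Pa = 328.9 psi
glacial till: 2149 kg/m³ × 10 m/s² × 210 m = 4.513×10^6 Pa = 654.5 psi
Total = 1052 + 328.9 + 654.5 = 2035.5 psi

2040 psi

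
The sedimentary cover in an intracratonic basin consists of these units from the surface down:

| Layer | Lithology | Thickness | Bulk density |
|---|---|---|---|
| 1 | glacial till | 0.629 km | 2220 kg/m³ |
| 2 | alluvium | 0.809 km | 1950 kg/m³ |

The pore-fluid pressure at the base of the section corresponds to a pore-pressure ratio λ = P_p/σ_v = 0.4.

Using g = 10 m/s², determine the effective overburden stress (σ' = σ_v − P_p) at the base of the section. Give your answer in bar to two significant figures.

180 bar

Overburden (lithostatic) stress σ_v:
glacial till: 2220 kg/m³ × 10 m/s² × 629 m = 1.396×10^7 Pa = 13.96 MPa
alluvium: 1950 kg/m³ × 10 m/s² × 809 m = 1.578×10^7 Pa = 15.78 MPa
Total = 13.96 + 15.78 = 29.739 MPa
Pore pressure P_p = λ·σ_v = 0.4 × 29.74 MPa = 11.90 MPa
Effective stress σ' = σ_v − P_p = 29.74 − 11.90 = 17.844 MPa = 178.44 bar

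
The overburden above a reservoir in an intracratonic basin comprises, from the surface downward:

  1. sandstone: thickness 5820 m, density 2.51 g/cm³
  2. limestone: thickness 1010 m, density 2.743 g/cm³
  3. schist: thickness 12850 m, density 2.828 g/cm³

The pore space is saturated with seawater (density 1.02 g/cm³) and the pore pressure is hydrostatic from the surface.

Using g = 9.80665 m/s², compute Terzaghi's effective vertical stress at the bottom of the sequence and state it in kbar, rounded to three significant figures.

3.30 kbar

Overburden (lithostatic) stress σ_v:
sandstone: 2510 kg/m³ × 9.80665 m/s² × 5820 m = 1.433×10^8 Pa = 143.3 MPa
limestone: 2743 kg/m³ × 9.80665 m/s² × 1010 m = 2.717×10^7 Pa = 27.17 MPa
schist: 2828 kg/m³ × 9.80665 m/s² × 12850 m = 3.564×10^8 Pa = 356.4 MPa
Total = 143.3 + 27.17 + 356.4 = 526.80 MPa
Pore pressure P_p = 1020 kg/m³ × 9.80665 m/s² × 19680 m = 1.969×10^8 Pa = 196.9 MPa
Effective stress σ' = σ_v − P_p = 526.8 − 196.9 = 329.94 MPa = 3.2994 kbar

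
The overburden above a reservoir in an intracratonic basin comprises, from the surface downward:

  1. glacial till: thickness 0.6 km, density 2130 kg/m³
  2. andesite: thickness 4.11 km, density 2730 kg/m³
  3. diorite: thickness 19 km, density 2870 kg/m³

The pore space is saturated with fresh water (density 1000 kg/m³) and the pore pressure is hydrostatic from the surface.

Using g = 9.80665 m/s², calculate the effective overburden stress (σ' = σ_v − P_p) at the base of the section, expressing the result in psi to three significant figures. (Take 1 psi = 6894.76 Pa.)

Overburden (lithostatic) stress σ_v:
glacial till: 2130 kg/m³ × 9.80665 m/s² × 600 m = 1.253×10^7 Pa = 12.53 MPa
andesite: 2730 kg/m³ × 9.80665 m/s² × 4110 m = 1.100×10^8 Pa = 110.0 MPa
diorite: 2870 kg/m³ × 9.80665 m/s² × 19000 m = 5.348×10^8 Pa = 534.8 MPa
Total = 12.53 + 110.0 + 534.8 = 657.32 MPa
Pore pressure P_p = 1000 kg/m³ × 9.80665 m/s² × 23710 m = 2.325×10^8 Pa = 232.5 MPa
Effective stress σ' = σ_v − P_p = 657.3 − 232.5 = 424.81 MPa = 61613 psi

61600 psi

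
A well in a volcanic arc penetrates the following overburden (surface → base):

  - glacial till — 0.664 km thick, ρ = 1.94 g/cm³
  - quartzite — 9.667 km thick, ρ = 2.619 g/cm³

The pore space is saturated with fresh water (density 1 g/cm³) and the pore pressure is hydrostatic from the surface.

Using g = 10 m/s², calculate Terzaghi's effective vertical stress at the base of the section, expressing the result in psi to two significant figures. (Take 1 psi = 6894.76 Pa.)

24000 psi

Overburden (lithostatic) stress σ_v:
glacial till: 1940 kg/m³ × 10 m/s² × 664 m = 1.288×10^7 Pa = 12.88 MPa
quartzite: 2619 kg/m³ × 10 m/s² × 9667 m = 2.532×10^8 Pa = 253.2 MPa
Total = 12.88 + 253.2 = 266.06 MPa
Pore pressure P_p = 1000 kg/m³ × 10 m/s² × 10331 m = 1.033×10^8 Pa = 103.3 MPa
Effective stress σ' = σ_v − P_p = 266.1 − 103.3 = 162.75 MPa = 23605 psi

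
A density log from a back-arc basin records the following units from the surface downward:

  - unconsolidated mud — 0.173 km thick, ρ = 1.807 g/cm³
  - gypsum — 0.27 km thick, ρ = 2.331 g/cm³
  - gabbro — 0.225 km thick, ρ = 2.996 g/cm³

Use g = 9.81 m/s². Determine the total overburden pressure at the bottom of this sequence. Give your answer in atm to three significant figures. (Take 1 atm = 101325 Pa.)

unconsolidated mud: 1807 kg/m³ × 9.81 m/s² × 173 m = 3.067×10^6 Pa = 30.27 atm
gypsum: 2331 kg/m³ × 9.81 m/s² × 270 m = 6.174×10^6 Pa = 60.93 atm
gabbro: 2996 kg/m³ × 9.81 m/s² × 225 m = 6.613×10^6 Pa = 65.26 atm
Total = 30.27 + 60.93 + 65.26 = 156.46 atm

156 atm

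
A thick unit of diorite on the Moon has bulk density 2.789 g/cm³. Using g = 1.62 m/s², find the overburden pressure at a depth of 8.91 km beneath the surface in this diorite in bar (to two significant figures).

diorite: 2789 kg/m³ × 1.62 m/s² × 8910 m = 4.026×10^7 Pa = 402.6 bar

400 bar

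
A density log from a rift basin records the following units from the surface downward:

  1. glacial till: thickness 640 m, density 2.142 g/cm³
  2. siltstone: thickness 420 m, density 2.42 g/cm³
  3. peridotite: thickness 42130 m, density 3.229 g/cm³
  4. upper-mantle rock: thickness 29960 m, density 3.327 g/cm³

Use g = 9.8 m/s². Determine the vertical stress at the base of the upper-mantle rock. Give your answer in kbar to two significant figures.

glacial till: 2142 kg/m³ × 9.8 m/s² × 640 m = 1.343×10^7 Pa = 0.1343 kbar
siltstone: 2420 kg/m³ × 9.8 m/s² × 420 m = 9.961×10^6 Pa = 0.09961 kbar
peridotite: 3229 kg/m³ × 9.8 m/s² × 42130 m = 1.333×10^9 Pa = 13.33 kbar
upper-mantle rock: 3327 kg/m³ × 9.8 m/s² × 29960 m = 9.768×10^8 Pa = 9.768 kbar
Total = 0.1343 + 0.09961 + 13.33 + 9.768 = 23.334 kbar

23 kbar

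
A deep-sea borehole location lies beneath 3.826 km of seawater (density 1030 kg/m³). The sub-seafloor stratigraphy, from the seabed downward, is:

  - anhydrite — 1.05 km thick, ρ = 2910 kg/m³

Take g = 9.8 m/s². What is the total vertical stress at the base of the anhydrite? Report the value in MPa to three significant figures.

68.6 MPa

seawater: 1030 kg/m³ × 9.8 m/s² × 3826 m = 3.862×10^7 Pa = 38.62 MPa
anhydrite: 2910 kg/m³ × 9.8 m/s² × 1050 m = 2.994×10^7 Pa = 29.94 MPa
Total = 38.62 + 29.94 = 68.564 MPa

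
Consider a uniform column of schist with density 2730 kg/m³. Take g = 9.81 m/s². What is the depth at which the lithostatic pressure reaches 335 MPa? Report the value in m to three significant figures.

12500 m

h = P/(ρg) = 335 MPa / (2730 kg/m³ × 9.81 m/s²) = 3.350×10^8 Pa / 26781 Pa/m = 12509 m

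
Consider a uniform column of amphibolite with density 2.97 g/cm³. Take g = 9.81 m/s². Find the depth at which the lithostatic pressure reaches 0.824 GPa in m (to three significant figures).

h = P/(ρg) = 0.824 GPa / (2970 kg/m³ × 9.81 m/s²) = 8.240×10^8 Pa / 29136 Pa/m = 28281 m

28300 m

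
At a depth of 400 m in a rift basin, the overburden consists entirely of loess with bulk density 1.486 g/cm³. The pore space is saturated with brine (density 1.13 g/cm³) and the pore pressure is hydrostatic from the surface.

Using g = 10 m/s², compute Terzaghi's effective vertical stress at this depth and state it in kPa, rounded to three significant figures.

1420 kPa

Overburden (lithostatic) stress σ_v:
loess: 1486 kg/m³ × 10 m/s² × 400 m = 5.944×10^6 Pa = 5.944 MPa
Pore pressure P_p = 1130 kg/m³ × 10 m/s² × 400 m = 4.520×10^6 Pa = 4.520 MPa
Effective stress σ' = σ_v − P_p = 5.944 − 4.520 = 1.4240 MPa = 1424.0 kPa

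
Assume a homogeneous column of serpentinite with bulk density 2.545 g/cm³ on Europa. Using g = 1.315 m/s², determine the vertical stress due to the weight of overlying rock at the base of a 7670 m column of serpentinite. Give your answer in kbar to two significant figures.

serpentinite: 2545 kg/m³ × 1.315 m/s² × 7670 m = 2.567×10^7 Pa = 0.2567 kbar

0.26 kbar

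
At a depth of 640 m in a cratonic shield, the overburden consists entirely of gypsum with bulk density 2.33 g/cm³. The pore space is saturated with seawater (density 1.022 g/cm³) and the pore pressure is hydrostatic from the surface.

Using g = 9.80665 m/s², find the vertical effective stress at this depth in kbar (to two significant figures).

0.082 kbar

Overburden (lithostatic) stress σ_v:
gypsum: 2330 kg/m³ × 9.80665 m/s² × 640 m = 1.462×10^7 Pa = 14.62 MPa
Pore pressure P_p = 1022 kg/m³ × 9.80665 m/s² × 640 m = 6.414×10^6 Pa = 6.414 MPa
Effective stress σ' = σ_v − P_p = 14.62 − 6.414 = 8.2093 MPa = 0.082093 kbar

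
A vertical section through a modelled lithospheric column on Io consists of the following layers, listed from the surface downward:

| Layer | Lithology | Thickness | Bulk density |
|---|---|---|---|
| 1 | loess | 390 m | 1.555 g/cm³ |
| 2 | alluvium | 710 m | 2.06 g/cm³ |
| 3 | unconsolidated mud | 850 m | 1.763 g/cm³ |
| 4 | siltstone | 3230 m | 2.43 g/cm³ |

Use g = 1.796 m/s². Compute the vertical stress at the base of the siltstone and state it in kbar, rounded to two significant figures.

0.21 kbar

loess: 1555 kg/m³ × 1.796 m/s² × 390 m = 1.089×10^6 Pa = 0.01089 kbar
alluvium: 2060 kg/m³ × 1.796 m/s² × 710 m = 2.627×10^6 Pa = 0.02627 kbar
unconsolidated mud: 1763 kg/m³ × 1.796 m/s² × 850 m = 2.691×10^6 Pa = 0.02691 kbar
siltstone: 2430 kg/m³ × 1.796 m/s² × 3230 m = 1.410×10^7 Pa = 0.1410 kbar
Total = 0.01089 + 0.02627 + 0.02691 + 0.1410 = 0.20504 kbar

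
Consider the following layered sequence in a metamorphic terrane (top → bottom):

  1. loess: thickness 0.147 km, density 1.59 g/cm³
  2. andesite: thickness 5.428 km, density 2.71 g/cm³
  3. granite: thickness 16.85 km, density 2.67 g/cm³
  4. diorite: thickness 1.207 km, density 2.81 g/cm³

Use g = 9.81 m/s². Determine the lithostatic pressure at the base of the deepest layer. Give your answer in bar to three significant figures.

6210 bar

loess: 1590 kg/m³ × 9.81 m/s² × 147 m = 2.293×10^6 Pa = 22.93 bar
andesite: 2710 kg/m³ × 9.81 m/s² × 5428 m = 1.443×10^8 Pa = 1443 bar
granite: 2670 kg/m³ × 9.81 m/s² × 16850 m = 4.413×10^8 Pa = 4413 bar
diorite: 2810 kg/m³ × 9.81 m/s² × 1207 m = 3.327×10^7 Pa = 332.7 bar
Total = 22.93 + 1443 + 4413 + 332.7 = 6212.2 bar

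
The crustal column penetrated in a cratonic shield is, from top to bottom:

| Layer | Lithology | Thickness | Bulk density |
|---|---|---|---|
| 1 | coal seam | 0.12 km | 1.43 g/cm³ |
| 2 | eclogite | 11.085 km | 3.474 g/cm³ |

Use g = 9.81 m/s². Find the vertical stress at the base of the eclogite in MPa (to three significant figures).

coal seam: 1430 kg/m³ × 9.81 m/s² × 120 m = 1.683×10^6 Pa = 1.683 MPa
eclogite: 3474 kg/m³ × 9.81 m/s² × 11085 m = 3.778×10^8 Pa = 377.8 MPa
Total = 1.683 + 377.8 = 379.46 MPa

379 MPa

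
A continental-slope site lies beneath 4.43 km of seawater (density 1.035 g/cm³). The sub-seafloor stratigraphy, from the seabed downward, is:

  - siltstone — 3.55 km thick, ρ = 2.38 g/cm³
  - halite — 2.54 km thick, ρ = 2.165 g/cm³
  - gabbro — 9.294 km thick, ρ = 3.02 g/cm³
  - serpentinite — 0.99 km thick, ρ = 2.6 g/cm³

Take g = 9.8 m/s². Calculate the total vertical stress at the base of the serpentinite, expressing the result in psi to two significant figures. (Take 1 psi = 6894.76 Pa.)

seawater: 1035 kg/m³ × 9.8 m/s² × 4430 m = 4.493×10^7 Pa = 6517 psi
siltstone: 2380 kg/m³ × 9.8 m/s² × 3550 m = 8.280×10^7 Pa = 12009 psi
halite: 2165 kg/m³ × 9.8 m/s² × 2540 m = 5.389×10^7 Pa = 7816 psi
gabbro: 3020 kg/m³ × 9.8 m/s² × 9294 m = 2.751×10^8 Pa = 39895 psi
serpentinite: 2600 kg/m³ × 9.8 m/s² × 990 m = 2.523×10^7 Pa = 3659 psi
Total = 6517 + 12009 + 7816 + 39895 + 3659 = 69896 psi

70000 psi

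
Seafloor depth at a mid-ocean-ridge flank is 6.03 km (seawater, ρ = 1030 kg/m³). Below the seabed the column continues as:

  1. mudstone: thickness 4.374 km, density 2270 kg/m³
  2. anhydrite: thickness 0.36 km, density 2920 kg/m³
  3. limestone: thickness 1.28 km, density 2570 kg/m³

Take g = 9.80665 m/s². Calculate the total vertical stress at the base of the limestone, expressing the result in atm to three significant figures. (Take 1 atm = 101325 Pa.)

1980 atm

seawater: 1030 kg/m³ × 9.80665 m/s² × 6030 m = 6.091×10^7 Pa = 601.1 atm
mudstone: 2270 kg/m³ × 9.80665 m/s² × 4374 m = 9.737×10^7 Pa = 961.0 atm
anhydrite: 2920 kg/m³ × 9.80665 m/s² × 360 m = 1.031×10^7 Pa = 101.7 atm
limestone: 2570 kg/m³ × 9.80665 m/s² × 1280 m = 3.226×10^7 Pa = 318.4 atm
Total = 601.1 + 961.0 + 101.7 + 318.4 = 1982.2 atm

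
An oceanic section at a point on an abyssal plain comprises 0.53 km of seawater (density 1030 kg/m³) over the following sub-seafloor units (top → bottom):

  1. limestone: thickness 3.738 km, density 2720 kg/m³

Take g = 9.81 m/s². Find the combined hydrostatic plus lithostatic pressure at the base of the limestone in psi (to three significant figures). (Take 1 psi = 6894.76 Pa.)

15200 psi

seawater: 1030 kg/m³ × 9.81 m/s² × 530 m = 5.355×10^6 Pa = 776.7 psi
limestone: 2720 kg/m³ × 9.81 m/s² × 3738 m = 9.974×10^7 Pa = 14466 psi
Total = 776.7 + 14466 = 15243 psi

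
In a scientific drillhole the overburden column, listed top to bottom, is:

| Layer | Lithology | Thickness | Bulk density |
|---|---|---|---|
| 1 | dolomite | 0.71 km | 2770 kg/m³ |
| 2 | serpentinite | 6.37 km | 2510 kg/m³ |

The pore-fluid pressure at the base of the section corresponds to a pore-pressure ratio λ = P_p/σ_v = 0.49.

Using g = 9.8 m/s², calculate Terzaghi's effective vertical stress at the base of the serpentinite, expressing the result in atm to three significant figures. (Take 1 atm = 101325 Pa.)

886 atm

Overburden (lithostatic) stress σ_v:
dolomite: 2770 kg/m³ × 9.8 m/s² × 710 m = 1.927×10^7 Pa = 19.27 MPa
serpentinite: 2510 kg/m³ × 9.8 m/s² × 6370 m = 1.567×10^8 Pa = 156.7 MPa
Total = 19.27 + 156.7 = 175.96 MPa
Pore pressure P_p = λ·σ_v = 0.49 × 176.0 MPa = 86.22 MPa
Effective stress σ' = σ_v − P_p = 176.0 − 86.22 = 89.741 MPa = 885.68 atm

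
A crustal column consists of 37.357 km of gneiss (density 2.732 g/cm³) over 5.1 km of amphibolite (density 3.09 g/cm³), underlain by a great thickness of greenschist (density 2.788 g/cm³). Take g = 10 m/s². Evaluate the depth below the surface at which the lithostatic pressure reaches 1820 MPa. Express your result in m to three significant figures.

Pressure at base of upper layers: 2732×10×37357 + 3090×10×5100 = 1.178×10^9 Pa = 1178 MPa
Remaining pressure to be supplied by greenschist: 1.820×10^9 − 1.178×10^9 = 6.418×10^8 Pa
Additional depth in greenschist = 6.418×10^8 Pa / (2788 kg/m³ × 10 m/s²) = 23021 m
Total depth = 42457 m + 23021 m = 65478 m

65500 m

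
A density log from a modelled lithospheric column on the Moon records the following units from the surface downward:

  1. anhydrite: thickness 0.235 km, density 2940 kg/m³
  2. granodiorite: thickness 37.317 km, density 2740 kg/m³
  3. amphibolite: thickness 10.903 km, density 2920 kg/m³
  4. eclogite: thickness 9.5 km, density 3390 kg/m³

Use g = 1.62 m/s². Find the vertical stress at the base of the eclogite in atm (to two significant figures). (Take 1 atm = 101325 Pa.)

anhydrite: 2940 kg/m³ × 1.62 m/s² × 235 m = 1.119×10^6 Pa = 11.05 atm
granodiorite: 2740 kg/m³ × 1.62 m/s² × 37317 m = 1.656×10^8 Pa = 1635 atm
amphibolite: 2920 kg/m³ × 1.62 m/s² × 10903 m = 5.158×10^7 Pa = 509.0 atm
eclogite: 3390 kg/m³ × 1.62 m/s² × 9500 m = 5.217×10^7 Pa = 514.9 atm
Total = 11.05 + 1635 + 509.0 + 514.9 = 2669.7 atm

2700 atm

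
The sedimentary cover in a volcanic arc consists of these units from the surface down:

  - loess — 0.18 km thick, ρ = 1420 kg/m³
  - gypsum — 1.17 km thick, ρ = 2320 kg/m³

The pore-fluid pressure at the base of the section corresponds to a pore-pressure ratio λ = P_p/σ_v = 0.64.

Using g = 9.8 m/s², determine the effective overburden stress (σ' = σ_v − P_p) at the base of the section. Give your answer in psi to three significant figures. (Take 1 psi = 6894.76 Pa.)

1520 psi

Overburden (lithostatic) stress σ_v:
loess: 1420 kg/m³ × 9.8 m/s² × 180 m = 2.505×10^6 Pa = 2.505 MPa
gypsum: 2320 kg/m³ × 9.8 m/s² × 1170 m = 2.660×10^7 Pa = 26.60 MPa
Total = 2.505 + 26.60 = 29.106 MPa
Pore pressure P_p = λ·σ_v = 0.64 × 29.11 MPa = 18.63 MPa
Effective stress σ' = σ_v − P_p = 29.11 − 18.63 = 10.478 MPa = 1519.7 psi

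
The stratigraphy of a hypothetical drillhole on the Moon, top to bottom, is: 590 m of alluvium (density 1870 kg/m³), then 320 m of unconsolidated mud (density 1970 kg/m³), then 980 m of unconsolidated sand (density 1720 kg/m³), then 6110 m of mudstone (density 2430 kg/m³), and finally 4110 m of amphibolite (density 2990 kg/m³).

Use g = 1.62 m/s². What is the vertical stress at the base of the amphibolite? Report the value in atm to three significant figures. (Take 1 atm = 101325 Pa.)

489 atm

alluvium: 1870 kg/m³ × 1.62 m/s² × 590 m = 1.787×10^6 Pa = 17.64 atm
unconsolidated mud: 1970 kg/m³ × 1.62 m/s² × 320 m = 1.021×10^6 Pa = 10.08 atm
unconsolidated sand: 1720 kg/m³ × 1.62 m/s² × 980 m = 2.731×10^6 Pa = 26.95 atm
mudstone: 2430 kg/m³ × 1.62 m/s² × 6110 m = 2.405×10^7 Pa = 237.4 atm
amphibolite: 2990 kg/m³ × 1.62 m/s² × 4110 m = 1.991×10^7 Pa = 196.5 atm
Total = 17.64 + 10.08 + 26.95 + 237.4 + 196.5 = 488.53 atm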